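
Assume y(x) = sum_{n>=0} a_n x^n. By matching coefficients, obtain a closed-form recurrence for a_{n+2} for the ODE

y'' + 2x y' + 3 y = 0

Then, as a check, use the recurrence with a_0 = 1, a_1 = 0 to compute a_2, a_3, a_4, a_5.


Substitute y = sum_n a_n x^n.
y''(x) has coefficient (n+2)(n+1) a_{n+2} at x^n;
2 x y'(x) has coefficient 2 n a_n at x^n (shift);
3 y(x) has coefficient 3 a_n at x^n.
Matching x^n: (n+2)(n+1) a_{n+2} + (2n + 3) a_n = 0.
Thus a_{n+2} = (-2n - 3) / ((n+1)(n+2)) * a_n.

Check with a_0 = 1, a_1 = 0 (apply the recurrence for n = 0, 1, 2, 3): a_0 = 1, a_1 = 0, a_2 = -3/2, a_3 = 0, a_4 = 7/8, a_5 = 0.

a_(n+2) = (-2n - 3) / ((n+1)(n+2)) * a_n; check: a_0 = 1, a_1 = 0, a_2 = -3/2, a_3 = 0, a_4 = 7/8, a_5 = 0


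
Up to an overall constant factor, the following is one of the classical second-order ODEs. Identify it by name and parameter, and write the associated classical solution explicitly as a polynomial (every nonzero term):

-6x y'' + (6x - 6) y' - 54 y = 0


All three coefficients share the factor -6; dividing through by -6 gives  x y'' + (1 - x) y' + 9 y = 0.
This matches the Laguerre equation x y'' + (1 - x) y' + n y = 0 with n = 9; the polynomial solution is L_9(x).
With y = sum_k a_k x^k, matching x^k gives (k+1)k a_{k+1} + (k+1) a_{k+1} - k a_k + n a_k = 0, i.e. (k+1)^2 a_{k+1} = (k - n) a_k = (k - 9) a_k. The right side vanishes at k = 9, so the series terminates at degree 9.
Standard normalization L_n(0) = 1 gives a_0 = 1. Work upward with a_{k+1} = (k - 9) a_k / (k+1)^2:
  a_1 = (0 - 9)(1) / 1^2 = -9/1 = -9
  a_2 = (1 - 9)(-9) / 2^2 = 72/4 = 18
  a_3 = (2 - 9)(18) / 3^2 = -126/9 = -14
  a_4 = (3 - 9)(-14) / 4^2 = 84/16 = 21/4
  a_5 = (4 - 9)(21/4) / 5^2 = (-105/4)/25 = -21/20
  a_6 = (5 - 9)(-21/20) / 6^2 = (21/5)/36 = 7/60
  a_7 = (6 - 9)(7/60) / 7^2 = (-7/20)/49 = -1/140
  a_8 = (7 - 9)(-1/140) / 8^2 = (1/70)/64 = 1/4480
  a_9 = (8 - 9)(1/4480) / 9^2 = (-1/4480)/81 = -1/362880
Hence L_9(x) = -x^9/362880 + x^8/4480 - x^7/140 + 7 x^6/60 - 21 x^5/20 + 21 x^4/4 - 14 x^3 + 18 x^2 - 9 x + 1.

L_9(x); series = -x^9/362880 + x^8/4480 - x^7/140 + 7 x^6/60 - 21 x^5/20 + 21 x^4/4 - 14 x^3 + 18 x^2 - 9 x + 1


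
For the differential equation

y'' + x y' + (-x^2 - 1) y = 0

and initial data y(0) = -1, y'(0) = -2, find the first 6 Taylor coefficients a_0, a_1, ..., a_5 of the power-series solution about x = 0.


Ansatz: y(x) = sum_{n>=0} a_n x^n, so y'(x) = sum_{n>=1} n a_n x^(n-1) and y''(x) = sum_{n>=2} n(n-1) a_n x^(n-2).
Substitute into P(x) y'' + Q(x) y' + R(x) y = 0 with P(x) = 1, Q(x) = x, R(x) = -x^2 - 1, and match powers of x.
Initial conditions: a_0 = -1, a_1 = -2.
Setting the coefficient of each power of x to zero and solving order by order (substituting the coefficients already found):
  x^0: 2 a_2 - a_0 = 0  ->  2 a_2 = a_0 = -1  ->  a_2 = -1/2
  x^1: 6 a_3 = 0  ->  a_3 = 0
  x^2: 12 a_4 + a_2 - a_0 = 0  ->  12 a_4 = -a_2 + a_0 = -1/2  ->  a_4 = -1/24
  x^3: 20 a_5 + 2 a_3 - a_1 = 0  ->  20 a_5 = -2 a_3 + a_1 = -2  ->  a_5 = -1/10
Truncated series: y(x) = -1 - 2 x - (1/2) x^2 - (1/24) x^4 - (1/10) x^5 + O(x^6).

a_0 = -1; a_1 = -2; a_2 = -1/2; a_3 = 0; a_4 = -1/24; a_5 = -1/10


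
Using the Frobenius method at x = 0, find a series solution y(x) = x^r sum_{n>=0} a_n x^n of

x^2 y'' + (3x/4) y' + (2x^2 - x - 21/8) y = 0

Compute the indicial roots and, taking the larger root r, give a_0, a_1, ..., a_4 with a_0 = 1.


Write in Frobenius form y'' + (p(x)/x) y' + (q(x)/x^2) y = 0:
  p(x) = 3/4,  q(x) = 2x^2 - x - 21/8.
Indicial equation: r(r-1) + (3/4) r + (-21/8) = 0 -> roots r_1 = 7/4, r_2 = -3/2.
Take r = r_1 = 7/4. Let y(x) = x^r sum_{n>=0} a_n x^n with a_0 = 1.
Substitute y = x^r sum a_n x^n and match x^{r+n}. The recurrence is
  D(n) a_n - 1 a_{n-1} + 2 a_{n-2} = 0,  where D(n) = (r+n)(r+n-1) + (3/4)(r+n) + (-21/8).
  a_n = [1 a_{n-1} - 2 a_{n-2}] / D(n).
Since the indicial polynomial factors as (r - r_1)(r - r_2), D(n) = (r_1 + n - r_1)(r_1 + n - r_2) = n(n + 13/4).
Evaluating step by step (a_0 = 1):
  n = 1: D(1) = 1(1 + 13/4) = 17/4; numerator = 1(1) = 1; a_1 = (1)/(17/4) = 4/17
  n = 2: D(2) = 2(2 + 13/4) = 21/2; numerator = 1(4/17) - 2(1) = -30/17; a_2 = (-30/17)/(21/2) = -20/119
  n = 3: D(3) = 3(3 + 13/4) = 75/4; numerator = 1(-20/119) - 2(4/17) = -76/119; a_3 = (-76/119)/(75/4) = -304/8925
  n = 4: D(4) = 4(4 + 13/4) = 29; numerator = 1(-304/8925) - 2(-20/119) = 2696/8925; a_4 = (2696/8925)/(29) = 2696/258825

r = 7/4; a_0 = 1; a_1 = 4/17; a_2 = -20/119; a_3 = -304/8925; a_4 = 2696/258825


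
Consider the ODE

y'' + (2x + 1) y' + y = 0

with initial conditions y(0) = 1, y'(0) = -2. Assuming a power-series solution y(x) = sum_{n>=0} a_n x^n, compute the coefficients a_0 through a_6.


Ansatz: y(x) = sum_{n>=0} a_n x^n, so y'(x) = sum_{n>=1} n a_n x^(n-1) and y''(x) = sum_{n>=2} n(n-1) a_n x^(n-2).
Substitute into P(x) y'' + Q(x) y' + R(x) y = 0 with P(x) = 1, Q(x) = 2x + 1, R(x) = 1, and match powers of x.
Initial conditions: a_0 = 1, a_1 = -2.
Setting the coefficient of each power of x to zero and solving order by order (substituting the coefficients already found):
  x^0: 2 a_2 + a_1 + a_0 = 0  ->  2 a_2 = -a_1 - a_0 = 1  ->  a_2 = 1/2
  x^1: 6 a_3 + 2 a_2 + 3 a_1 = 0  ->  6 a_3 = -2 a_2 - 3 a_1 = 5  ->  a_3 = 5/6
  x^2: 12 a_4 + 3 a_3 + 5 a_2 = 0  ->  12 a_4 = -3 a_3 - 5 a_2 = -5  ->  a_4 = -5/12
  x^3: 20 a_5 + 4 a_4 + 7 a_3 = 0  ->  20 a_5 = -4 a_4 - 7 a_3 = -25/6  ->  a_5 = -5/24
  x^4: 30 a_6 + 5 a_5 + 9 a_4 = 0  ->  30 a_6 = -5 a_5 - 9 a_4 = 115/24  ->  a_6 = 23/144
Truncated series: y(x) = 1 - 2 x + (1/2) x^2 + (5/6) x^3 - (5/12) x^4 - (5/24) x^5 + (23/144) x^6 + O(x^7).

a_0 = 1; a_1 = -2; a_2 = 1/2; a_3 = 5/6; a_4 = -5/12; a_5 = -5/24; a_6 = 23/144


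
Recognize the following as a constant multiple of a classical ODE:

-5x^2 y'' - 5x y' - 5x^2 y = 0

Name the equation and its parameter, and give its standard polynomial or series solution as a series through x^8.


All three coefficients share the factor -5; dividing through by -5 gives  x^2 y'' + x y' + x^2 y = 0.
This matches the Bessel equation x^2 y'' + x y' + (x^2 - nu^2) y = 0 with nu^2 = 0, so nu = 0; the solution bounded at x = 0 is J_0(x).
Frobenius at x = 0: indicial roots ±nu; for r = nu the recurrence k(k + 2nu) c_k = -c_{k-2} gives the standard series J_nu(x) = sum_{k>=0} (-1)^k / (k! (k+nu)!) (x/2)^(2k+nu). Evaluate the first 5 terms:
  k = 0: (-1)^0 / (0! * 0! * 2^0) x^0 = 1/(1*1*1) x^0 = (1) x^0
  k = 1: (-1)^1 / (1! * 1! * 2^2) x^2 = -1/(1*1*4) x^2 = (-1/4) x^2
  k = 2: (-1)^2 / (2! * 2! * 2^4) x^4 = 1/(2*2*16) x^4 = (1/64) x^4
  k = 3: (-1)^3 / (3! * 3! * 2^6) x^6 = -1/(6*6*64) x^6 = (-1/2304) x^6
  k = 4: (-1)^4 / (4! * 4! * 2^8) x^8 = 1/(24*24*256) x^8 = (1/147456) x^8
Hence J_0(x) = x^8/147456 - x^6/2304 + x^4/64 - x^2/4 + 1 + ....

J_0(x); series = x^8/147456 - x^6/2304 + x^4/64 - x^2/4 + 1


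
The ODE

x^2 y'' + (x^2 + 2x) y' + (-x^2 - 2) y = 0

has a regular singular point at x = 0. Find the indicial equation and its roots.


Divide by x^2 to reach normal form y'' + P_1(x) y' + P_2(x) y = 0 with P_1(x) = 1 + 2/x and P_2(x) = -1 - 2/x^2.
x = 0 is a singular point because the y'-coefficient 1 + 2/x has a pole at x = 0 and the y-coefficient -1 - 2/x^2 has a pole at x = 0.
It is a regular singular point because x P_1(x) = p(x) = x + 2 and x^2 P_2(x) = q(x) = -x^2 - 2 are polynomials, hence analytic at x = 0.
p(0) = 2,  q(0) = -2.
Indicial equation: r(r-1) + p(0) r + q(0) = 0, i.e. r^2 + (p(0) - 1) r + q(0) = 0, i.e. r^2 + 1 r - 2 = 0.
Discriminant: (1)^2 - 4(-2) = 9, so r = (-1 ± 3)/2.
Solving: r_1 = 1, r_2 = -2.

indicial: r^2 + 1 r - 2 = 0; roots r_1 = 1, r_2 = -2


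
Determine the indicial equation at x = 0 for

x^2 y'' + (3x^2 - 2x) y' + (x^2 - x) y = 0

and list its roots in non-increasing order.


Divide by x^2 to reach normal form y'' + P_1(x) y' + P_2(x) y = 0 with P_1(x) = 3 - 2/x and P_2(x) = 1 - 1/x.
x = 0 is a singular point because the y'-coefficient 3 - 2/x has a pole at x = 0 and the y-coefficient 1 - 1/x has a pole at x = 0.
It is a regular singular point because x P_1(x) = p(x) = 3x - 2 and x^2 P_2(x) = q(x) = x^2 - x are polynomials, hence analytic at x = 0.
p(0) = -2,  q(0) = 0.
Indicial equation: r(r-1) + p(0) r + q(0) = 0, i.e. r^2 + (p(0) - 1) r + q(0) = 0, i.e. r^2 - 3 r = 0.
Discriminant: (-3)^2 - 4(0) = 9, so r = (3 ± 3)/2.
Solving: r_1 = 3, r_2 = 0.

indicial: r^2 - 3 r = 0; roots r_1 = 3, r_2 = 0


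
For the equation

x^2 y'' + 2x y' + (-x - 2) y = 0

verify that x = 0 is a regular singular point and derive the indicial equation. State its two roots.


Divide by x^2 to reach normal form y'' + P_1(x) y' + P_2(x) y = 0 with P_1(x) = 2/x and P_2(x) = -1/x - 2/x^2.
x = 0 is a singular point because the y'-coefficient 2/x has a pole at x = 0 and the y-coefficient -1/x - 2/x^2 has a pole at x = 0.
It is a regular singular point because x P_1(x) = p(x) = 2 and x^2 P_2(x) = q(x) = -x - 2 are polynomials, hence analytic at x = 0.
p(0) = 2,  q(0) = -2.
Indicial equation: r(r-1) + p(0) r + q(0) = 0, i.e. r^2 + (p(0) - 1) r + q(0) = 0, i.e. r^2 + 1 r - 2 = 0.
Discriminant: (1)^2 - 4(-2) = 9, so r = (-1 ± 3)/2.
Solving: r_1 = 1, r_2 = -2.

indicial: r^2 + 1 r - 2 = 0; roots r_1 = 1, r_2 = -2


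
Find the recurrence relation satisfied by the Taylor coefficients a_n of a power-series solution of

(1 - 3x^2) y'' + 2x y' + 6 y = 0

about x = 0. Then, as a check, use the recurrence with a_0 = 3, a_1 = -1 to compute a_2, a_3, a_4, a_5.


Substitute y = sum_n a_n x^n.
(1 - 3 x^2) y'' contributes (n+2)(n+1) a_{n+2} - 3 n(n-1) a_n at x^n.
2 x y'(x) contributes 2 n a_n at x^n.
6 y(x) contributes 6 a_n at x^n.
Matching x^n: (n+2)(n+1) a_{n+2} + (-3 n(n-1) + 2 n + 6) a_n = 0.
Thus a_{n+2} = (3 n(n-1) - 2 n - 6) / ((n+1)(n+2)) * a_n.

Check with a_0 = 3, a_1 = -1 (apply the recurrence for n = 0, 1, 2, 3): a_0 = 3, a_1 = -1, a_2 = -9, a_3 = 4/3, a_4 = 3, a_5 = 2/5.

a_(n+2) = (3 n(n-1) - 2 n - 6) / ((n+1)(n+2)) * a_n; check: a_0 = 3, a_1 = -1, a_2 = -9, a_3 = 4/3, a_4 = 3, a_5 = 2/5


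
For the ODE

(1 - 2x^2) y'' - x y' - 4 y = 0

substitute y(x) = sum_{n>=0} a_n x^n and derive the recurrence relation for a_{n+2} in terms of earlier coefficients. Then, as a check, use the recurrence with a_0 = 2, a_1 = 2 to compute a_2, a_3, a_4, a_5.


Substitute y = sum_n a_n x^n.
(1 - 2 x^2) y'' contributes (n+2)(n+1) a_{n+2} - 2 n(n-1) a_n at x^n.
-x y'(x) contributes -n a_n at x^n.
-4 y(x) contributes -4 a_n at x^n.
Matching x^n: (n+2)(n+1) a_{n+2} + (-2 n(n-1) - n - 4) a_n = 0.
Thus a_{n+2} = (2 n(n-1) + n + 4) / ((n+1)(n+2)) * a_n.

Check with a_0 = 2, a_1 = 2 (apply the recurrence for n = 0, 1, 2, 3): a_0 = 2, a_1 = 2, a_2 = 4, a_3 = 5/3, a_4 = 10/3, a_5 = 19/12.

a_(n+2) = (2 n(n-1) + n + 4) / ((n+1)(n+2)) * a_n; check: a_0 = 2, a_1 = 2, a_2 = 4, a_3 = 5/3, a_4 = 10/3, a_5 = 19/12


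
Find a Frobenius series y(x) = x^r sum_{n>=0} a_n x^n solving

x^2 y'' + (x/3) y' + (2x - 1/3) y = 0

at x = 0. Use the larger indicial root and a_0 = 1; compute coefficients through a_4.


Write in Frobenius form y'' + (p(x)/x) y' + (q(x)/x^2) y = 0:
  p(x) = 1/3,  q(x) = 2x - 1/3.
Indicial equation: r(r-1) + (1/3) r + (-1/3) = 0 -> roots r_1 = 1, r_2 = -1/3.
Take r = r_1 = 1. Let y(x) = x^r sum_{n>=0} a_n x^n with a_0 = 1.
Substitute y = x^r sum a_n x^n and match x^{r+n}. The recurrence is
  D(n) a_n + 2 a_{n-1} = 0,  where D(n) = (r+n)(r+n-1) + (1/3)(r+n) + (-1/3).
  a_n = -2 / D(n) * a_{n-1}.
Since the indicial polynomial factors as (r - r_1)(r - r_2), D(n) = (r_1 + n - r_1)(r_1 + n - r_2) = n(n + 4/3).
Evaluating step by step (a_0 = 1):
  n = 1: D(1) = 1(1 + 4/3) = 7/3; numerator = -2(1) = -2; a_1 = (-2)/(7/3) = -6/7
  n = 2: D(2) = 2(2 + 4/3) = 20/3; numerator = -2(-6/7) = 12/7; a_2 = (12/7)/(20/3) = 9/35
  n = 3: D(3) = 3(3 + 4/3) = 13; numerator = -2(9/35) = -18/35; a_3 = (-18/35)/(13) = -18/455
  n = 4: D(4) = 4(4 + 4/3) = 64/3; numerator = -2(-18/455) = 36/455; a_4 = (36/455)/(64/3) = 27/7280

r = 1; a_0 = 1; a_1 = -6/7; a_2 = 9/35; a_3 = -18/455; a_4 = 27/7280


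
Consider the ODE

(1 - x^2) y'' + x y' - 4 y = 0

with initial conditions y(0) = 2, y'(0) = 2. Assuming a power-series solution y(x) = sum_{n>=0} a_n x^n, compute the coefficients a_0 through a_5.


Ansatz: y(x) = sum_{n>=0} a_n x^n, so y'(x) = sum_{n>=1} n a_n x^(n-1) and y''(x) = sum_{n>=2} n(n-1) a_n x^(n-2).
Substitute into P(x) y'' + Q(x) y' + R(x) y = 0 with P(x) = 1 - x^2, Q(x) = x, R(x) = -4, and match powers of x.
Initial conditions: a_0 = 2, a_1 = 2.
Setting the coefficient of each power of x to zero and solving order by order (substituting the coefficients already found):
  x^0: 2 a_2 - 4 a_0 = 0  ->  2 a_2 = 4 a_0 = 8  ->  a_2 = 4
  x^1: 6 a_3 - 3 a_1 = 0  ->  6 a_3 = 3 a_1 = 6  ->  a_3 = 1
  x^2: 12 a_4 - 4 a_2 = 0  ->  12 a_4 = 4 a_2 = 16  ->  a_4 = 4/3
  x^3: 20 a_5 - 7 a_3 = 0  ->  20 a_5 = 7 a_3 = 7  ->  a_5 = 7/20
Truncated series: y(x) = 2 + 2 x + 4 x^2 + x^3 + (4/3) x^4 + (7/20) x^5 + O(x^6).

a_0 = 2; a_1 = 2; a_2 = 4; a_3 = 1; a_4 = 4/3; a_5 = 7/20


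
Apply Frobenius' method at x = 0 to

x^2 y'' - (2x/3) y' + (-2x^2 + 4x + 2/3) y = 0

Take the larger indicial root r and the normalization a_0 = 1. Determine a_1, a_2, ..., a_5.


Write in Frobenius form y'' + (p(x)/x) y' + (q(x)/x^2) y = 0:
  p(x) = -2/3,  q(x) = -2x^2 + 4x + 2/3.
Indicial equation: r(r-1) + (-2/3) r + (2/3) = 0 -> roots r_1 = 1, r_2 = 2/3.
Take r = r_1 = 1. Let y(x) = x^r sum_{n>=0} a_n x^n with a_0 = 1.
Substitute y = x^r sum a_n x^n and match x^{r+n}. The recurrence is
  D(n) a_n + 4 a_{n-1} - 2 a_{n-2} = 0,  where D(n) = (r+n)(r+n-1) + (-2/3)(r+n) + (2/3).
  a_n = [-4 a_{n-1} + 2 a_{n-2}] / D(n).
Since the indicial polynomial factors as (r - r_1)(r - r_2), D(n) = (r_1 + n - r_1)(r_1 + n - r_2) = n(n + 1/3).
Evaluating step by step (a_0 = 1):
  n = 1: D(1) = 1(1 + 1/3) = 4/3; numerator = -4(1) = -4; a_1 = (-4)/(4/3) = -3
  n = 2: D(2) = 2(2 + 1/3) = 14/3; numerator = -4(-3) + 2(1) = 14; a_2 = (14)/(14/3) = 3
  n = 3: D(3) = 3(3 + 1/3) = 10; numerator = -4(3) + 2(-3) = -18; a_3 = (-18)/(10) = -9/5
  n = 4: D(4) = 4(4 + 1/3) = 52/3; numerator = -4(-9/5) + 2(3) = 66/5; a_4 = (66/5)/(52/3) = 99/130
  n = 5: D(5) = 5(5 + 1/3) = 80/3; numerator = -4(99/130) + 2(-9/5) = -432/65; a_5 = (-432/65)/(80/3) = -81/325

r = 1; a_0 = 1; a_1 = -3; a_2 = 3; a_3 = -9/5; a_4 = 99/130; a_5 = -81/325


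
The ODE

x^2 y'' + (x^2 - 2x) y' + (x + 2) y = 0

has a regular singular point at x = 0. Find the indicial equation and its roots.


Divide by x^2 to reach normal form y'' + P_1(x) y' + P_2(x) y = 0 with P_1(x) = 1 - 2/x and P_2(x) = 1/x + 2/x^2.
x = 0 is a singular point because the y'-coefficient 1 - 2/x has a pole at x = 0 and the y-coefficient 1/x + 2/x^2 has a pole at x = 0.
It is a regular singular point because x P_1(x) = p(x) = x - 2 and x^2 P_2(x) = q(x) = x + 2 are polynomials, hence analytic at x = 0.
p(0) = -2,  q(0) = 2.
Indicial equation: r(r-1) + p(0) r + q(0) = 0, i.e. r^2 + (p(0) - 1) r + q(0) = 0, i.e. r^2 - 3 r + 2 = 0.
Discriminant: (-3)^2 - 4(2) = 1, so r = (3 ± 1)/2.
Solving: r_1 = 2, r_2 = 1.

indicial: r^2 - 3 r + 2 = 0; roots r_1 = 2, r_2 = 1


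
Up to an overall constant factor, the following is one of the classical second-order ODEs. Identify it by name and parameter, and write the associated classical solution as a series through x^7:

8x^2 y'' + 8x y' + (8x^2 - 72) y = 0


All three coefficients share the factor 8; dividing through by 8 gives  x^2 y'' + x y' + (x^2 - 9) y = 0.
This matches the Bessel equation x^2 y'' + x y' + (x^2 - nu^2) y = 0 with nu^2 = 9, so nu = 3; the solution bounded at x = 0 is J_3(x).
Frobenius at x = 0: indicial roots ±nu; for r = nu the recurrence k(k + 2nu) c_k = -c_{k-2} gives the standard series J_nu(x) = sum_{k>=0} (-1)^k / (k! (k+nu)!) (x/2)^(2k+nu). Evaluate the first 3 terms:
  k = 0: (-1)^0 / (0! * 3! * 2^3) x^3 = 1/(1*6*8) x^3 = (1/48) x^3
  k = 1: (-1)^1 / (1! * 4! * 2^5) x^5 = -1/(1*24*32) x^5 = (-1/768) x^5
  k = 2: (-1)^2 / (2! * 5! * 2^7) x^7 = 1/(2*120*128) x^7 = (1/30720) x^7
Hence J_3(x) = x^7/30720 - x^5/768 + x^3/48 + ....

J_3(x); series = x^7/30720 - x^5/768 + x^3/48


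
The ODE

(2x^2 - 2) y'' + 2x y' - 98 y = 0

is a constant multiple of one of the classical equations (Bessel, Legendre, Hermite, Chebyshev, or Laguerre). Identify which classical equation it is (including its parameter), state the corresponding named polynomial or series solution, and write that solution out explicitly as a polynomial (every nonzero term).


All three coefficients share the factor -2; dividing through by -2 gives  (1 - x^2) y'' - x y' + 49 y = 0.
This matches the Chebyshev equation (1 - x^2) y'' - x y' + n^2 y = 0 (note the -x y' term, not -2x y') with n^2 = 49, so n = 7; the polynomial solution is T_7(x).
With y = sum_k a_k x^k, matching x^k gives (k+2)(k+1) a_{k+2} = (k^2 - n^2) a_k = (k - 7)(k + 7) a_k. The right side vanishes at k = 7, so the series with the parity of 7 terminates at degree 7.
Standard normalization: leading coefficient of T_n is 2^(n-1), so a_7 = 2^6 = 64. Work downward with a_k = (k+1)(k+2) a_{k+2} / ((k - 7)(k + 7)):
  a_5 = (6)(7)(64) / ((5 - 7)(5 + 7)) = 2688/(-24) = -112
  a_3 = (4)(5)(-112) / ((3 - 7)(3 + 7)) = -2240/(-40) = 56
  a_1 = (2)(3)(56) / ((1 - 7)(1 + 7)) = 336/(-48) = -7
Hence T_7(x) = 64 x^7 - 112 x^5 + 56 x^3 - 7 x.

T_7(x); series = 64 x^7 - 112 x^5 + 56 x^3 - 7 x


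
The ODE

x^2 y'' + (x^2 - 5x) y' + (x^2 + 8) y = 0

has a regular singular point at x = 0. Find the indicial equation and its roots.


Divide by x^2 to reach normal form y'' + P_1(x) y' + P_2(x) y = 0 with P_1(x) = 1 - 5/x and P_2(x) = 1 + 8/x^2.
x = 0 is a singular point because the y'-coefficient 1 - 5/x has a pole at x = 0 and the y-coefficient 1 + 8/x^2 has a pole at x = 0.
It is a regular singular point because x P_1(x) = p(x) = x - 5 and x^2 P_2(x) = q(x) = x^2 + 8 are polynomials, hence analytic at x = 0.
p(0) = -5,  q(0) = 8.
Indicial equation: r(r-1) + p(0) r + q(0) = 0, i.e. r^2 + (p(0) - 1) r + q(0) = 0, i.e. r^2 - 6 r + 8 = 0.
Discriminant: (-6)^2 - 4(8) = 4, so r = (6 ± 2)/2.
Solving: r_1 = 4, r_2 = 2.

indicial: r^2 - 6 r + 8 = 0; roots r_1 = 4, r_2 = 2


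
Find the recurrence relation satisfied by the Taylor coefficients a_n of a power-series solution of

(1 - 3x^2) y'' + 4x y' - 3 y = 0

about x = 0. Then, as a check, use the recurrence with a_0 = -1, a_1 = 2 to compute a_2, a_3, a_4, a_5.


Substitute y = sum_n a_n x^n.
(1 - 3 x^2) y'' contributes (n+2)(n+1) a_{n+2} - 3 n(n-1) a_n at x^n.
4 x y'(x) contributes 4 n a_n at x^n.
-3 y(x) contributes -3 a_n at x^n.
Matching x^n: (n+2)(n+1) a_{n+2} + (-3 n(n-1) + 4 n - 3) a_n = 0.
Thus a_{n+2} = (3 n(n-1) - 4 n + 3) / ((n+1)(n+2)) * a_n.

Check with a_0 = -1, a_1 = 2 (apply the recurrence for n = 0, 1, 2, 3): a_0 = -1, a_1 = 2, a_2 = -3/2, a_3 = -1/3, a_4 = -1/8, a_5 = -3/20.

a_(n+2) = (3 n(n-1) - 4 n + 3) / ((n+1)(n+2)) * a_n; check: a_0 = -1, a_1 = 2, a_2 = -3/2, a_3 = -1/3, a_4 = -1/8, a_5 = -3/20


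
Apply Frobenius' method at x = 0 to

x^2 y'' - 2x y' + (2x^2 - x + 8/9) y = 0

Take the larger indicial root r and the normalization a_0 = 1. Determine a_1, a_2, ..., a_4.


Write in Frobenius form y'' + (p(x)/x) y' + (q(x)/x^2) y = 0:
  p(x) = -2,  q(x) = 2x^2 - x + 8/9.
Indicial equation: r(r-1) + (-2) r + (8/9) = 0 -> roots r_1 = 8/3, r_2 = 1/3.
Take r = r_1 = 8/3. Let y(x) = x^r sum_{n>=0} a_n x^n with a_0 = 1.
Substitute y = x^r sum a_n x^n and match x^{r+n}. The recurrence is
  D(n) a_n - 1 a_{n-1} + 2 a_{n-2} = 0,  where D(n) = (r+n)(r+n-1) + (-2)(r+n) + (8/9).
  a_n = [1 a_{n-1} - 2 a_{n-2}] / D(n).
Since the indicial polynomial factors as (r - r_1)(r - r_2), D(n) = (r_1 + n - r_1)(r_1 + n - r_2) = n(n + 7/3).
Evaluating step by step (a_0 = 1):
  n = 1: D(1) = 1(1 + 7/3) = 10/3; numerator = 1(1) = 1; a_1 = (1)/(10/3) = 3/10
  n = 2: D(2) = 2(2 + 7/3) = 26/3; numerator = 1(3/10) - 2(1) = -17/10; a_2 = (-17/10)/(26/3) = -51/260
  n = 3: D(3) = 3(3 + 7/3) = 16; numerator = 1(-51/260) - 2(3/10) = -207/260; a_3 = (-207/260)/(16) = -207/4160
  n = 4: D(4) = 4(4 + 7/3) = 76/3; numerator = 1(-207/4160) - 2(-51/260) = 285/832; a_4 = (285/832)/(76/3) = 45/3328

r = 8/3; a_0 = 1; a_1 = 3/10; a_2 = -51/260; a_3 = -207/4160; a_4 = 45/3328


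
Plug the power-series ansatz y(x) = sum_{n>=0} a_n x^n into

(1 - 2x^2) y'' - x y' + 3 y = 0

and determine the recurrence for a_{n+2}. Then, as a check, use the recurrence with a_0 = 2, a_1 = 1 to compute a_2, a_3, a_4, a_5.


Substitute y = sum_n a_n x^n.
(1 - 2 x^2) y'' contributes (n+2)(n+1) a_{n+2} - 2 n(n-1) a_n at x^n.
-x y'(x) contributes -n a_n at x^n.
3 y(x) contributes 3 a_n at x^n.
Matching x^n: (n+2)(n+1) a_{n+2} + (-2 n(n-1) - n + 3) a_n = 0.
Thus a_{n+2} = (2 n(n-1) + n - 3) / ((n+1)(n+2)) * a_n.

Check with a_0 = 2, a_1 = 1 (apply the recurrence for n = 0, 1, 2, 3): a_0 = 2, a_1 = 1, a_2 = -3, a_3 = -1/3, a_4 = -3/4, a_5 = -1/5.

a_(n+2) = (2 n(n-1) + n - 3) / ((n+1)(n+2)) * a_n; check: a_0 = 2, a_1 = 1, a_2 = -3, a_3 = -1/3, a_4 = -3/4, a_5 = -1/5


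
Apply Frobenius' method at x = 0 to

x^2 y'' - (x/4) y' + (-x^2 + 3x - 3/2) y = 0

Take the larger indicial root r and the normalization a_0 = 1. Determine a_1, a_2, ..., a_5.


Write in Frobenius form y'' + (p(x)/x) y' + (q(x)/x^2) y = 0:
  p(x) = -1/4,  q(x) = -x^2 + 3x - 3/2.
Indicial equation: r(r-1) + (-1/4) r + (-3/2) = 0 -> roots r_1 = 2, r_2 = -3/4.
Take r = r_1 = 2. Let y(x) = x^r sum_{n>=0} a_n x^n with a_0 = 1.
Substitute y = x^r sum a_n x^n and match x^{r+n}. The recurrence is
  D(n) a_n + 3 a_{n-1} - 1 a_{n-2} = 0,  where D(n) = (r+n)(r+n-1) + (-1/4)(r+n) + (-3/2).
  a_n = [-3 a_{n-1} + 1 a_{n-2}] / D(n).
Since the indicial polynomial factors as (r - r_1)(r - r_2), D(n) = (r_1 + n - r_1)(r_1 + n - r_2) = n(n + 11/4).
Evaluating step by step (a_0 = 1):
  n = 1: D(1) = 1(1 + 11/4) = 15/4; numerator = -3(1) = -3; a_1 = (-3)/(15/4) = -4/5
  n = 2: D(2) = 2(2 + 11/4) = 19/2; numerator = -3(-4/5) + 1(1) = 17/5; a_2 = (17/5)/(19/2) = 34/95
  n = 3: D(3) = 3(3 + 11/4) = 69/4; numerator = -3(34/95) + 1(-4/5) = -178/95; a_3 = (-178/95)/(69/4) = -712/6555
  n = 4: D(4) = 4(4 + 11/4) = 27; numerator = -3(-712/6555) + 1(34/95) = 1494/2185; a_4 = (1494/2185)/(27) = 166/6555
  n = 5: D(5) = 5(5 + 11/4) = 155/4; numerator = -3(166/6555) + 1(-712/6555) = -242/1311; a_5 = (-242/1311)/(155/4) = -968/203205

r = 2; a_0 = 1; a_1 = -4/5; a_2 = 34/95; a_3 = -712/6555; a_4 = 166/6555; a_5 = -968/203205


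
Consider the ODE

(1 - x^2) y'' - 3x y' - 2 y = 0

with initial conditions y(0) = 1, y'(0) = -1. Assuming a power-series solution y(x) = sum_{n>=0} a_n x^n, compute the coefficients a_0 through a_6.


Ansatz: y(x) = sum_{n>=0} a_n x^n, so y'(x) = sum_{n>=1} n a_n x^(n-1) and y''(x) = sum_{n>=2} n(n-1) a_n x^(n-2).
Substitute into P(x) y'' + Q(x) y' + R(x) y = 0 with P(x) = 1 - x^2, Q(x) = -3x, R(x) = -2, and match powers of x.
Initial conditions: a_0 = 1, a_1 = -1.
Setting the coefficient of each power of x to zero and solving order by order (substituting the coefficients already found):
  x^0: 2 a_2 - 2 a_0 = 0  ->  2 a_2 = 2 a_0 = 2  ->  a_2 = 1
  x^1: 6 a_3 - 5 a_1 = 0  ->  6 a_3 = 5 a_1 = -5  ->  a_3 = -5/6
  x^2: 12 a_4 - 10 a_2 = 0  ->  12 a_4 = 10 a_2 = 10  ->  a_4 = 5/6
  x^3: 20 a_5 - 17 a_3 = 0  ->  20 a_5 = 17 a_3 = -85/6  ->  a_5 = -17/24
  x^4: 30 a_6 - 26 a_4 = 0  ->  30 a_6 = 26 a_4 = 65/3  ->  a_6 = 13/18
Truncated series: y(x) = 1 - x + x^2 - (5/6) x^3 + (5/6) x^4 - (17/24) x^5 + (13/18) x^6 + O(x^7).

a_0 = 1; a_1 = -1; a_2 = 1; a_3 = -5/6; a_4 = 5/6; a_5 = -17/24; a_6 = 13/18


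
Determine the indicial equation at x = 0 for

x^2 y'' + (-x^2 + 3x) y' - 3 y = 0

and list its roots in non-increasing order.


Divide by x^2 to reach normal form y'' + P_1(x) y' + P_2(x) y = 0 with P_1(x) = -1 + 3/x and P_2(x) = -3/x^2.
x = 0 is a singular point because the y'-coefficient -1 + 3/x has a pole at x = 0 and the y-coefficient -3/x^2 has a pole at x = 0.
It is a regular singular point because x P_1(x) = p(x) = 3 - x and x^2 P_2(x) = q(x) = -3 are polynomials, hence analytic at x = 0.
p(0) = 3,  q(0) = -3.
Indicial equation: r(r-1) + p(0) r + q(0) = 0, i.e. r^2 + (p(0) - 1) r + q(0) = 0, i.e. r^2 + 2 r - 3 = 0.
Discriminant: (2)^2 - 4(-3) = 16, so r = (-2 ± 4)/2.
Solving: r_1 = 1, r_2 = -3.

indicial: r^2 + 2 r - 3 = 0; roots r_1 = 1, r_2 = -3


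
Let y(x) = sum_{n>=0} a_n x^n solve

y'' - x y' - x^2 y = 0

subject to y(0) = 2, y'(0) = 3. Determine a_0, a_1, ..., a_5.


Ansatz: y(x) = sum_{n>=0} a_n x^n, so y'(x) = sum_{n>=1} n a_n x^(n-1) and y''(x) = sum_{n>=2} n(n-1) a_n x^(n-2).
Substitute into P(x) y'' + Q(x) y' + R(x) y = 0 with P(x) = 1, Q(x) = -x, R(x) = -x^2, and match powers of x.
Initial conditions: a_0 = 2, a_1 = 3.
Setting the coefficient of each power of x to zero and solving order by order (substituting the coefficients already found):
  x^0: 2 a_2 = 0  ->  a_2 = 0
  x^1: 6 a_3 - a_1 = 0  ->  6 a_3 = a_1 = 3  ->  a_3 = 1/2
  x^2: 12 a_4 - 2 a_2 - a_0 = 0  ->  12 a_4 = 2 a_2 + a_0 = 2  ->  a_4 = 1/6
  x^3: 20 a_5 - 3 a_3 - a_1 = 0  ->  20 a_5 = 3 a_3 + a_1 = 9/2  ->  a_5 = 9/40
Truncated series: y(x) = 2 + 3 x + (1/2) x^3 + (1/6) x^4 + (9/40) x^5 + O(x^6).

a_0 = 2; a_1 = 3; a_2 = 0; a_3 = 1/2; a_4 = 1/6; a_5 = 9/40


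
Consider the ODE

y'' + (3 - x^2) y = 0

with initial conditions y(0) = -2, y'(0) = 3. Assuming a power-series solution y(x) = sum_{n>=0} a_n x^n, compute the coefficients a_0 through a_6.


Ansatz: y(x) = sum_{n>=0} a_n x^n, so y'(x) = sum_{n>=1} n a_n x^(n-1) and y''(x) = sum_{n>=2} n(n-1) a_n x^(n-2).
Substitute into P(x) y'' + Q(x) y' + R(x) y = 0 with P(x) = 1, Q(x) = 0, R(x) = 3 - x^2, and match powers of x.
Initial conditions: a_0 = -2, a_1 = 3.
Setting the coefficient of each power of x to zero and solving order by order (substituting the coefficients already found):
  x^0: 2 a_2 + 3 a_0 = 0  ->  2 a_2 = -3 a_0 = 6  ->  a_2 = 3
  x^1: 6 a_3 + 3 a_1 = 0  ->  6 a_3 = -3 a_1 = -9  ->  a_3 = -3/2
  x^2: 12 a_4 + 3 a_2 - a_0 = 0  ->  12 a_4 = -3 a_2 + a_0 = -11  ->  a_4 = -11/12
  x^3: 20 a_5 + 3 a_3 - a_1 = 0  ->  20 a_5 = -3 a_3 + a_1 = 15/2  ->  a_5 = 3/8
  x^4: 30 a_6 + 3 a_4 - a_2 = 0  ->  30 a_6 = -3 a_4 + a_2 = 23/4  ->  a_6 = 23/120
Truncated series: y(x) = -2 + 3 x + 3 x^2 - (3/2) x^3 - (11/12) x^4 + (3/8) x^5 + (23/120) x^6 + O(x^7).

a_0 = -2; a_1 = 3; a_2 = 3; a_3 = -3/2; a_4 = -11/12; a_5 = 3/8; a_6 = 23/120


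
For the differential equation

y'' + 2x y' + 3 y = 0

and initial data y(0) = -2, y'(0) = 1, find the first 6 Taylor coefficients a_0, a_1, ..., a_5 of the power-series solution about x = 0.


Ansatz: y(x) = sum_{n>=0} a_n x^n, so y'(x) = sum_{n>=1} n a_n x^(n-1) and y''(x) = sum_{n>=2} n(n-1) a_n x^(n-2).
Substitute into P(x) y'' + Q(x) y' + R(x) y = 0 with P(x) = 1, Q(x) = 2x, R(x) = 3, and match powers of x.
Initial conditions: a_0 = -2, a_1 = 1.
Setting the coefficient of each power of x to zero and solving order by order (substituting the coefficients already found):
  x^0: 2 a_2 + 3 a_0 = 0  ->  2 a_2 = -3 a_0 = 6  ->  a_2 = 3
  x^1: 6 a_3 + 5 a_1 = 0  ->  6 a_3 = -5 a_1 = -5  ->  a_3 = -5/6
  x^2: 12 a_4 + 7 a_2 = 0  ->  12 a_4 = -7 a_2 = -21  ->  a_4 = -7/4
  x^3: 20 a_5 + 9 a_3 = 0  ->  20 a_5 = -9 a_3 = 15/2  ->  a_5 = 3/8
Truncated series: y(x) = -2 + x + 3 x^2 - (5/6) x^3 - (7/4) x^4 + (3/8) x^5 + O(x^6).

a_0 = -2; a_1 = 1; a_2 = 3; a_3 = -5/6; a_4 = -7/4; a_5 = 3/8


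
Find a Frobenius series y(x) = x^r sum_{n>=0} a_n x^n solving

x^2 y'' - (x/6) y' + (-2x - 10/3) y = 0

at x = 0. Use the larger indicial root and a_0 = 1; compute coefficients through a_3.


Write in Frobenius form y'' + (p(x)/x) y' + (q(x)/x^2) y = 0:
  p(x) = -1/6,  q(x) = -2x - 10/3.
Indicial equation: r(r-1) + (-1/6) r + (-10/3) = 0 -> roots r_1 = 5/2, r_2 = -4/3.
Take r = r_1 = 5/2. Let y(x) = x^r sum_{n>=0} a_n x^n with a_0 = 1.
Substitute y = x^r sum a_n x^n and match x^{r+n}. The recurrence is
  D(n) a_n - 2 a_{n-1} = 0,  where D(n) = (r+n)(r+n-1) + (-1/6)(r+n) + (-10/3).
  a_n = 2 / D(n) * a_{n-1}.
Since the indicial polynomial factors as (r - r_1)(r - r_2), D(n) = (r_1 + n - r_1)(r_1 + n - r_2) = n(n + 23/6).
Evaluating step by step (a_0 = 1):
  n = 1: D(1) = 1(1 + 23/6) = 29/6; numerator = 2(1) = 2; a_1 = (2)/(29/6) = 12/29
  n = 2: D(2) = 2(2 + 23/6) = 35/3; numerator = 2(12/29) = 24/29; a_2 = (24/29)/(35/3) = 72/1015
  n = 3: D(3) = 3(3 + 23/6) = 41/2; numerator = 2(72/1015) = 144/1015; a_3 = (144/1015)/(41/2) = 288/41615

r = 5/2; a_0 = 1; a_1 = 12/29; a_2 = 72/1015; a_3 = 288/41615


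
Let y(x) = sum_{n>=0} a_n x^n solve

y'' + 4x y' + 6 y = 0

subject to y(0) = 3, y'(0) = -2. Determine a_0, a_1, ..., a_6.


Ansatz: y(x) = sum_{n>=0} a_n x^n, so y'(x) = sum_{n>=1} n a_n x^(n-1) and y''(x) = sum_{n>=2} n(n-1) a_n x^(n-2).
Substitute into P(x) y'' + Q(x) y' + R(x) y = 0 with P(x) = 1, Q(x) = 4x, R(x) = 6, and match powers of x.
Initial conditions: a_0 = 3, a_1 = -2.
Setting the coefficient of each power of x to zero and solving order by order (substituting the coefficients already found):
  x^0: 2 a_2 + 6 a_0 = 0  ->  2 a_2 = -6 a_0 = -18  ->  a_2 = -9
  x^1: 6 a_3 + 10 a_1 = 0  ->  6 a_3 = -10 a_1 = 20  ->  a_3 = 10/3
  x^2: 12 a_4 + 14 a_2 = 0  ->  12 a_4 = -14 a_2 = 126  ->  a_4 = 21/2
  x^3: 20 a_5 + 18 a_3 = 0  ->  20 a_5 = -18 a_3 = -60  ->  a_5 = -3
  x^4: 30 a_6 + 22 a_4 = 0  ->  30 a_6 = -22 a_4 = -231  ->  a_6 = -77/10
Truncated series: y(x) = 3 - 2 x - 9 x^2 + (10/3) x^3 + (21/2) x^4 - 3 x^5 - (77/10) x^6 + O(x^7).

a_0 = 3; a_1 = -2; a_2 = -9; a_3 = 10/3; a_4 = 21/2; a_5 = -3; a_6 = -77/10


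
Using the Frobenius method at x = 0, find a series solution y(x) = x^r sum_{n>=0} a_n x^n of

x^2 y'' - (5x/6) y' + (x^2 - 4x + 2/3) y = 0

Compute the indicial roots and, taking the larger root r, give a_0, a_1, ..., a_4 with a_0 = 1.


Write in Frobenius form y'' + (p(x)/x) y' + (q(x)/x^2) y = 0:
  p(x) = -5/6,  q(x) = x^2 - 4x + 2/3.
Indicial equation: r(r-1) + (-5/6) r + (2/3) = 0 -> roots r_1 = 4/3, r_2 = 1/2.
Take r = r_1 = 4/3. Let y(x) = x^r sum_{n>=0} a_n x^n with a_0 = 1.
Substitute y = x^r sum a_n x^n and match x^{r+n}. The recurrence is
  D(n) a_n - 4 a_{n-1} + 1 a_{n-2} = 0,  where D(n) = (r+n)(r+n-1) + (-5/6)(r+n) + (2/3).
  a_n = [4 a_{n-1} - 1 a_{n-2}] / D(n).
Since the indicial polynomial factors as (r - r_1)(r - r_2), D(n) = (r_1 + n - r_1)(r_1 + n - r_2) = n(n + 5/6).
Evaluating step by step (a_0 = 1):
  n = 1: D(1) = 1(1 + 5/6) = 11/6; numerator = 4(1) = 4; a_1 = (4)/(11/6) = 24/11
  n = 2: D(2) = 2(2 + 5/6) = 17/3; numerator = 4(24/11) - 1(1) = 85/11; a_2 = (85/11)/(17/3) = 15/11
  n = 3: D(3) = 3(3 + 5/6) = 23/2; numerator = 4(15/11) - 1(24/11) = 36/11; a_3 = (36/11)/(23/2) = 72/253
  n = 4: D(4) = 4(4 + 5/6) = 58/3; numerator = 4(72/253) - 1(15/11) = -57/253; a_4 = (-57/253)/(58/3) = -171/14674

r = 4/3; a_0 = 1; a_1 = 24/11; a_2 = 15/11; a_3 = 72/253; a_4 = -171/14674


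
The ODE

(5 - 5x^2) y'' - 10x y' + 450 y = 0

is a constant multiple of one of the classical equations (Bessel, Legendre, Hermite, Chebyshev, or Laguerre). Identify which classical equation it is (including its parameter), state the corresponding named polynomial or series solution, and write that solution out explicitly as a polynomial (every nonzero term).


All three coefficients share the factor 5; dividing through by 5 gives  (1 - x^2) y'' - 2x y' + 90 y = 0.
This matches the Legendre equation (1 - x^2) y'' - 2x y' + n(n+1) y = 0 (note the -2x y' term) with n(n+1) = 90, so n = 9; the polynomial solution is P_9(x).
With y = sum_k a_k x^k, matching x^k gives (k+2)(k+1) a_{k+2} = [k(k+1) - n(n+1)] a_k = (k - 9)(k + 10) a_k. The right side vanishes at k = 9, so the series with the parity of 9 terminates at degree 9.
Standard normalization (P_n(1) = 1): leading coefficient (2n)!/(2^n (n!)^2) = 6402373705728000/(512*131681894400) = 12155/128, so a_9 = 12155/128. Work downward with a_k = (k+1)(k+2) a_{k+2} / ((k - 9)(k + 10)):
  a_7 = (8)(9)(12155/128) / ((7 - 9)(7 + 10)) = (109395/16)/(-34) = -6435/32
  a_5 = (6)(7)(-6435/32) / ((5 - 9)(5 + 10)) = (-135135/16)/(-60) = 9009/64
  a_3 = (4)(5)(9009/64) / ((3 - 9)(3 + 10)) = (45045/16)/(-78) = -1155/32
  a_1 = (2)(3)(-1155/32) / ((1 - 9)(1 + 10)) = (-3465/16)/(-88) = 315/128
Hence P_9(x) = 12155 x^9/128 - 6435 x^7/32 + 9009 x^5/64 - 1155 x^3/32 + 315 x/128.

P_9(x); series = 12155 x^9/128 - 6435 x^7/32 + 9009 x^5/64 - 1155 x^3/32 + 315 x/128


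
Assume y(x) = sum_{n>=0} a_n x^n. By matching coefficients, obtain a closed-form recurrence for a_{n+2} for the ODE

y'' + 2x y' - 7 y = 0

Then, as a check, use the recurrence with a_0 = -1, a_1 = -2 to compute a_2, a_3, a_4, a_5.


Substitute y = sum_n a_n x^n.
y''(x) has coefficient (n+2)(n+1) a_{n+2} at x^n;
2 x y'(x) has coefficient 2 n a_n at x^n (shift);
-7 y(x) has coefficient -7 a_n at x^n.
Matching x^n: (n+2)(n+1) a_{n+2} + (2n - 7) a_n = 0.
Thus a_{n+2} = (-2n + 7) / ((n+1)(n+2)) * a_n.

Check with a_0 = -1, a_1 = -2 (apply the recurrence for n = 0, 1, 2, 3): a_0 = -1, a_1 = -2, a_2 = -7/2, a_3 = -5/3, a_4 = -7/8, a_5 = -1/12.

a_(n+2) = (-2n + 7) / ((n+1)(n+2)) * a_n; check: a_0 = -1, a_1 = -2, a_2 = -7/2, a_3 = -5/3, a_4 = -7/8, a_5 = -1/12


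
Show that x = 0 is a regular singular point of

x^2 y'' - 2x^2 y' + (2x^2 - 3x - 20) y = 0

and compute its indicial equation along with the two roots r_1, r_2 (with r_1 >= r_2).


Divide by x^2 to reach normal form y'' + P_1(x) y' + P_2(x) y = 0 with P_1(x) = -2 and P_2(x) = 2 - 3/x - 20/x^2.
x = 0 is a singular point because the y-coefficient 2 - 3/x - 20/x^2 has a pole at x = 0.
It is a regular singular point because x P_1(x) = p(x) = -2x and x^2 P_2(x) = q(x) = 2x^2 - 3x - 20 are polynomials, hence analytic at x = 0.
p(0) = 0,  q(0) = -20.
Indicial equation: r(r-1) + p(0) r + q(0) = 0, i.e. r^2 + (p(0) - 1) r + q(0) = 0, i.e. r^2 - 1 r - 20 = 0.
Discriminant: (-1)^2 - 4(-20) = 81, so r = (1 ± 9)/2.
Solving: r_1 = 5, r_2 = -4.

indicial: r^2 - 1 r - 20 = 0; roots r_1 = 5, r_2 = -4


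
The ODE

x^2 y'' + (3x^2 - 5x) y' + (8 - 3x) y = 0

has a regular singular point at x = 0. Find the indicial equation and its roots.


Divide by x^2 to reach normal form y'' + P_1(x) y' + P_2(x) y = 0 with P_1(x) = 3 - 5/x and P_2(x) = -3/x + 8/x^2.
x = 0 is a singular point because the y'-coefficient 3 - 5/x has a pole at x = 0 and the y-coefficient -3/x + 8/x^2 has a pole at x = 0.
It is a regular singular point because x P_1(x) = p(x) = 3x - 5 and x^2 P_2(x) = q(x) = 8 - 3x are polynomials, hence analytic at x = 0.
p(0) = -5,  q(0) = 8.
Indicial equation: r(r-1) + p(0) r + q(0) = 0, i.e. r^2 + (p(0) - 1) r + q(0) = 0, i.e. r^2 - 6 r + 8 = 0.
Discriminant: (-6)^2 - 4(8) = 4, so r = (6 ± 2)/2.
Solving: r_1 = 4, r_2 = 2.

indicial: r^2 - 6 r + 8 = 0; roots r_1 = 4, r_2 = 2


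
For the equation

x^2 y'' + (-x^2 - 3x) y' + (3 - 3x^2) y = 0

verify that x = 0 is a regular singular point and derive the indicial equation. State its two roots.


Divide by x^2 to reach normal form y'' + P_1(x) y' + P_2(x) y = 0 with P_1(x) = -1 - 3/x and P_2(x) = -3 + 3/x^2.
x = 0 is a singular point because the y'-coefficient -1 - 3/x has a pole at x = 0 and the y-coefficient -3 + 3/x^2 has a pole at x = 0.
It is a regular singular point because x P_1(x) = p(x) = -x - 3 and x^2 P_2(x) = q(x) = 3 - 3x^2 are polynomials, hence analytic at x = 0.
p(0) = -3,  q(0) = 3.
Indicial equation: r(r-1) + p(0) r + q(0) = 0, i.e. r^2 + (p(0) - 1) r + q(0) = 0, i.e. r^2 - 4 r + 3 = 0.
Discriminant: (-4)^2 - 4(3) = 4, so r = (4 ± 2)/2.
Solving: r_1 = 3, r_2 = 1.

indicial: r^2 - 4 r + 3 = 0; roots r_1 = 3, r_2 = 1


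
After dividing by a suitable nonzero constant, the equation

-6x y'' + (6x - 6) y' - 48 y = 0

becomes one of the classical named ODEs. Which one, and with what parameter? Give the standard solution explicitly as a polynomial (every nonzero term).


All three coefficients share the factor -6; dividing through by -6 gives  x y'' + (1 - x) y' + 8 y = 0.
This matches the Laguerre equation x y'' + (1 - x) y' + n y = 0 with n = 8; the polynomial solution is L_8(x).
With y = sum_k a_k x^k, matching x^k gives (k+1)k a_{k+1} + (k+1) a_{k+1} - k a_k + n a_k = 0, i.e. (k+1)^2 a_{k+1} = (k - n) a_k = (k - 8) a_k. The right side vanishes at k = 8, so the series terminates at degree 8.
Standard normalization L_n(0) = 1 gives a_0 = 1. Work upward with a_{k+1} = (k - 8) a_k / (k+1)^2:
  a_1 = (0 - 8)(1) / 1^2 = -8/1 = -8
  a_2 = (1 - 8)(-8) / 2^2 = 56/4 = 14
  a_3 = (2 - 8)(14) / 3^2 = -84/9 = -28/3
  a_4 = (3 - 8)(-28/3) / 4^2 = (140/3)/16 = 35/12
  a_5 = (4 - 8)(35/12) / 5^2 = (-35/3)/25 = -7/15
  a_6 = (5 - 8)(-7/15) / 6^2 = (7/5)/36 = 7/180
  a_7 = (6 - 8)(7/180) / 7^2 = (-7/90)/49 = -1/630
  a_8 = (7 - 8)(-1/630) / 8^2 = (1/630)/64 = 1/40320
Hence L_8(x) = x^8/40320 - x^7/630 + 7 x^6/180 - 7 x^5/15 + 35 x^4/12 - 28 x^3/3 + 14 x^2 - 8 x + 1.

L_8(x); series = x^8/40320 - x^7/630 + 7 x^6/180 - 7 x^5/15 + 35 x^4/12 - 28 x^3/3 + 14 x^2 - 8 x + 1


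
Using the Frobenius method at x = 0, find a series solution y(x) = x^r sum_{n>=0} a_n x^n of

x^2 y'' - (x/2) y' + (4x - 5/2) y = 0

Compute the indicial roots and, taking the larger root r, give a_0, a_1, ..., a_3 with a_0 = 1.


Write in Frobenius form y'' + (p(x)/x) y' + (q(x)/x^2) y = 0:
  p(x) = -1/2,  q(x) = 4x - 5/2.
Indicial equation: r(r-1) + (-1/2) r + (-5/2) = 0 -> roots r_1 = 5/2, r_2 = -1.
Take r = r_1 = 5/2. Let y(x) = x^r sum_{n>=0} a_n x^n with a_0 = 1.
Substitute y = x^r sum a_n x^n and match x^{r+n}. The recurrence is
  D(n) a_n + 4 a_{n-1} = 0,  where D(n) = (r+n)(r+n-1) + (-1/2)(r+n) + (-5/2).
  a_n = -4 / D(n) * a_{n-1}.
Since the indicial polynomial factors as (r - r_1)(r - r_2), D(n) = (r_1 + n - r_1)(r_1 + n - r_2) = n(n + 7/2).
Evaluating step by step (a_0 = 1):
  n = 1: D(1) = 1(1 + 7/2) = 9/2; numerator = -4(1) = -4; a_1 = (-4)/(9/2) = -8/9
  n = 2: D(2) = 2(2 + 7/2) = 11; numerator = -4(-8/9) = 32/9; a_2 = (32/9)/(11) = 32/99
  n = 3: D(3) = 3(3 + 7/2) = 39/2; numerator = -4(32/99) = -128/99; a_3 = (-128/99)/(39/2) = -256/3861

r = 5/2; a_0 = 1; a_1 = -8/9; a_2 = 32/99; a_3 = -256/3861


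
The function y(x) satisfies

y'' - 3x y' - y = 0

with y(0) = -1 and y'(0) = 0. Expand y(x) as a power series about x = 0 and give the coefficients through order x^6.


Ansatz: y(x) = sum_{n>=0} a_n x^n, so y'(x) = sum_{n>=1} n a_n x^(n-1) and y''(x) = sum_{n>=2} n(n-1) a_n x^(n-2).
Substitute into P(x) y'' + Q(x) y' + R(x) y = 0 with P(x) = 1, Q(x) = -3x, R(x) = -1, and match powers of x.
Initial conditions: a_0 = -1, a_1 = 0.
Setting the coefficient of each power of x to zero and solving order by order (substituting the coefficients already found):
  x^0: 2 a_2 - a_0 = 0  ->  2 a_2 = a_0 = -1  ->  a_2 = -1/2
  x^1: 6 a_3 - 4 a_1 = 0  ->  6 a_3 = 4 a_1 = 0  ->  a_3 = 0
  x^2: 12 a_4 - 7 a_2 = 0  ->  12 a_4 = 7 a_2 = -7/2  ->  a_4 = -7/24
  x^3: 20 a_5 - 10 a_3 = 0  ->  20 a_5 = 10 a_3 = 0  ->  a_5 = 0
  x^4: 30 a_6 - 13 a_4 = 0  ->  30 a_6 = 13 a_4 = -91/24  ->  a_6 = -91/720
Truncated series: y(x) = -1 - (1/2) x^2 - (7/24) x^4 - (91/720) x^6 + O(x^7).

a_0 = -1; a_1 = 0; a_2 = -1/2; a_3 = 0; a_4 = -7/24; a_5 = 0; a_6 = -91/720


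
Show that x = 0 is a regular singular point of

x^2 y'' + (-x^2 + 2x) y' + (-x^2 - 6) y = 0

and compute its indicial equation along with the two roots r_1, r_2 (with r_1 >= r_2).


Divide by x^2 to reach normal form y'' + P_1(x) y' + P_2(x) y = 0 with P_1(x) = -1 + 2/x and P_2(x) = -1 - 6/x^2.
x = 0 is a singular point because the y'-coefficient -1 + 2/x has a pole at x = 0 and the y-coefficient -1 - 6/x^2 has a pole at x = 0.
It is a regular singular point because x P_1(x) = p(x) = 2 - x and x^2 P_2(x) = q(x) = -x^2 - 6 are polynomials, hence analytic at x = 0.
p(0) = 2,  q(0) = -6.
Indicial equation: r(r-1) + p(0) r + q(0) = 0, i.e. r^2 + (p(0) - 1) r + q(0) = 0, i.e. r^2 + 1 r - 6 = 0.
Discriminant: (1)^2 - 4(-6) = 25, so r = (-1 ± 5)/2.
Solving: r_1 = 2, r_2 = -3.

indicial: r^2 + 1 r - 6 = 0; roots r_1 = 2, r_2 = -3


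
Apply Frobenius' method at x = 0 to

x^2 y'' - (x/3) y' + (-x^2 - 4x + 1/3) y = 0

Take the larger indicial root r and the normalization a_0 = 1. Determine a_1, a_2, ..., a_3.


Write in Frobenius form y'' + (p(x)/x) y' + (q(x)/x^2) y = 0:
  p(x) = -1/3,  q(x) = -x^2 - 4x + 1/3.
Indicial equation: r(r-1) + (-1/3) r + (1/3) = 0 -> roots r_1 = 1, r_2 = 1/3.
Take r = r_1 = 1. Let y(x) = x^r sum_{n>=0} a_n x^n with a_0 = 1.
Substitute y = x^r sum a_n x^n and match x^{r+n}. The recurrence is
  D(n) a_n - 4 a_{n-1} - 1 a_{n-2} = 0,  where D(n) = (r+n)(r+n-1) + (-1/3)(r+n) + (1/3).
  a_n = [4 a_{n-1} + 1 a_{n-2}] / D(n).
Since the indicial polynomial factors as (r - r_1)(r - r_2), D(n) = (r_1 + n - r_1)(r_1 + n - r_2) = n(n + 2/3).
Evaluating step by step (a_0 = 1):
  n = 1: D(1) = 1(1 + 2/3) = 5/3; numerator = 4(1) = 4; a_1 = (4)/(5/3) = 12/5
  n = 2: D(2) = 2(2 + 2/3) = 16/3; numerator = 4(12/5) + 1(1) = 53/5; a_2 = (53/5)/(16/3) = 159/80
  n = 3: D(3) = 3(3 + 2/3) = 11; numerator = 4(159/80) + 1(12/5) = 207/20; a_3 = (207/20)/(11) = 207/220

r = 1; a_0 = 1; a_1 = 12/5; a_2 = 159/80; a_3 = 207/220
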